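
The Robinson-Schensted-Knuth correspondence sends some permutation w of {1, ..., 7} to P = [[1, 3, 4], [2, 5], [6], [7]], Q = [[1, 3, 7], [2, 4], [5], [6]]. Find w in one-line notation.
2 1 7 6 5 3 4

Reverse the RSK construction: for i from n down to 1, find the cell of Q containing i, remove the entry at that cell from P, and reverse-bump it up through P; the value ejected from row 1 is w(i).

Step i=7: Q has 7 at row 1, column 3; remove that cell from P, ejecting 4. So w(7) = 4. P is now [[1, 3], [2, 5], [6], [7]].
Step i=6: Q has 6 at row 4, column 1; remove 7 from row 4 of P and reverse-bump: 7 enters row 3 and ejects 6; 6 enters row 2 and ejects 5; 5 enters row 1 and ejects 3. So w(6) = 3. P is now [[1, 5], [2, 6], [7]].
Step i=5: Q has 5 at row 3, column 1; remove 7 from row 3 of P and reverse-bump: 7 enters row 2 and ejects 6; 6 enters row 1 and ejects 5. So w(5) = 5. P is now [[1, 6], [2, 7]].
Step i=4: Q has 4 at row 2, column 2; remove 7 from row 2 of P and reverse-bump: 7 enters row 1 and ejects 6. So w(4) = 6. P is now [[1, 7], [2]].
Step i=3: Q has 3 at row 1, column 2; remove that cell from P, ejecting 7. So w(3) = 7. P is now [[1], [2]].
Step i=2: Q has 2 at row 2, column 1; remove 2 from row 2 of P and reverse-bump: 2 enters row 1 and ejects 1. So w(2) = 1. P is now [[2]].
Step i=1: Q has 1 at row 1, column 1; remove that cell from P, ejecting 2. So w(1) = 2. P is now [].

So w = 2 1 7 6 5 3 4.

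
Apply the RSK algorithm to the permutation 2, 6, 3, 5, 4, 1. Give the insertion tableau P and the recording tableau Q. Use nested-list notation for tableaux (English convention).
Insert each entry of the permutation into P by Schensted row insertion, recording in Q the position of each new cell.

Insert 2: appended to row 1. P = [[2]].
Insert 6: appended to row 1. P = [[2, 6]].
Insert 3: 3 bumps 6 from row 1; 6 starts row 2. P = [[2, 3], [6]].
Insert 5: appended to row 1. P = [[2, 3, 5], [6]].
Insert 4: 4 bumps 5 from row 1; 5 bumps 6 from row 2; 6 starts row 3. P = [[2, 3, 4], [5], [6]].
Insert 1: 1 bumps 2 from row 1; 2 bumps 5 from row 2; 5 bumps 6 from row 3; 6 starts row 4. P = [[1, 3, 4], [2], [5], [6]].

So P = [[1, 3, 4], [2], [5], [6]], Q = [[1, 2, 4], [3], [5], [6]].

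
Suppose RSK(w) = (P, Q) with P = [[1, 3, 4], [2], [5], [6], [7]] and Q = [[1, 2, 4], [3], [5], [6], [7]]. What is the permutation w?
Reverse the RSK construction: for i from n down to 1, find the cell of Q containing i, remove the entry at that cell from P, and reverse-bump it up through P; the value ejected from row 1 is w(i).

Step i=7: Q has 7 at row 5, column 1; remove 7 from row 5 of P and reverse-bump: 7 enters row 4 and ejects 6; 6 enters row 3 and ejects 5; 5 enters row 2 and ejects 2; 2 enters row 1 and ejects 1. So w(7) = 1. P is now [[2, 3, 4], [5], [6], [7]].
Step i=6: Q has 6 at row 4, column 1; remove 7 from row 4 of P and reverse-bump: 7 enters row 3 and ejects 6; 6 enters row 2 and ejects 5; 5 enters row 1 and ejects 4. So w(6) = 4. P is now [[2, 3, 5], [6], [7]].
Step i=5: Q has 5 at row 3, column 1; remove 7 from row 3 of P and reverse-bump: 7 enters row 2 and ejects 6; 6 enters row 1 and ejects 5. So w(5) = 5. P is now [[2, 3, 6], [7]].
Step i=4: Q has 4 at row 1, column 3; remove that cell from P, ejecting 6. So w(4) = 6. P is now [[2, 3], [7]].
Step i=3: Q has 3 at row 2, column 1; remove 7 from row 2 of P and reverse-bump: 7 enters row 1 and ejects 3. So w(3) = 3. P is now [[2, 7]].
Step i=2: Q has 2 at row 1, column 2; remove that cell from P, ejecting 7. So w(2) = 7. P is now [[2]].
Step i=1: Q has 1 at row 1, column 1; remove that cell from P, ejecting 2. So w(1) = 2. P is now [].

So w = 2 7 3 6 5 4 1.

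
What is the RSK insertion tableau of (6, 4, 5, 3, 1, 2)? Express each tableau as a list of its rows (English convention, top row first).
P = [[1, 2], [3, 5], [4], [6]]

Insert 6: appended to row 1. P = [[6]].
Insert 4: 4 bumps 6 from row 1; 6 starts row 2. P = [[4], [6]].
Insert 5: appended to row 1. P = [[4, 5], [6]].
Insert 3: 3 bumps 4 from row 1; 4 bumps 6 from row 2; 6 starts row 3. P = [[3, 5], [4], [6]].
Insert 1: 1 bumps 3 from row 1; 3 bumps 4 from row 2; 4 bumps 6 from row 3; 6 starts row 4. P = [[1, 5], [3], [4], [6]].
Insert 2: 2 bumps 5 from row 1; 5 appends to row 2. P = [[1, 2], [3, 5], [4], [6]].

So P = [[1, 2], [3, 5], [4], [6]].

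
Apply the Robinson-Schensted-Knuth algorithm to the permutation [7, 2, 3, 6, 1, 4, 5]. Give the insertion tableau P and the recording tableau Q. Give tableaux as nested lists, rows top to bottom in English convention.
P = [[1, 3, 4, 5], [2, 6], [7]], Q = [[1, 3, 4, 7], [2, 6], [5]]

Insert each entry of the permutation into P by Schensted row insertion, recording in Q the position of each new cell.

Insert 7: appended to row 1. P = [[7]].
Insert 2: 2 bumps 7 from row 1; 7 starts row 2. P = [[2], [7]].
Insert 3: appended to row 1. P = [[2, 3], [7]].
Insert 6: appended to row 1. P = [[2, 3, 6], [7]].
Insert 1: 1 bumps 2 from row 1; 2 bumps 7 from row 2; 7 starts row 3. P = [[1, 3, 6], [2], [7]].
Insert 4: 4 bumps 6 from row 1; 6 appends to row 2. P = [[1, 3, 4], [2, 6], [7]].
Insert 5: appended to row 1. P = [[1, 3, 4, 5], [2, 6], [7]].

So P = [[1, 3, 4, 5], [2, 6], [7]], Q = [[1, 3, 4, 7], [2, 6], [5]].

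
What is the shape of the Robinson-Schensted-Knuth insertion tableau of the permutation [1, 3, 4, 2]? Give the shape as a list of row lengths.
Row-insert each entry into an empty tableau.

After inserting 1: P = [[1]].
After inserting 3: P = [[1, 3]].
After inserting 4: P = [[1, 3, 4]].
After inserting 2: P = [[1, 2, 4], [3]].

The final insertion tableau P = [[1, 2, 4], [3]] has shape [3, 1].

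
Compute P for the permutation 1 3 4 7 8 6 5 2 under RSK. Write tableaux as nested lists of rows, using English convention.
Insert 1: appended to row 1. P = [[1]].
Insert 3: appended to row 1. P = [[1, 3]].
Insert 4: appended to row 1. P = [[1, 3, 4]].
Insert 7: appended to row 1. P = [[1, 3, 4, 7]].
Insert 8: appended to row 1. P = [[1, 3, 4, 7, 8]].
Insert 6: 6 bumps 7 from row 1; 7 starts row 2. P = [[1, 3, 4, 6, 8], [7]].
Insert 5: 5 bumps 6 from row 1; 6 bumps 7 from row 2; 7 starts row 3. P = [[1, 3, 4, 5, 8], [6], [7]].
Insert 2: 2 bumps 3 from row 1; 3 bumps 6 from row 2; 6 bumps 7 from row 3; 7 starts row 4. P = [[1, 2, 4, 5, 8], [3], [6], [7]].

So P = [[1, 2, 4, 5, 8], [3], [6], [7]].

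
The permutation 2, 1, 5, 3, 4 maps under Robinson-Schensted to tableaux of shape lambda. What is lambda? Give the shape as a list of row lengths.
[3, 2]

Row-insert each entry into an empty tableau.

After inserting 2: P = [[2]].
After inserting 1: P = [[1], [2]].
After inserting 5: P = [[1, 5], [2]].
After inserting 3: P = [[1, 3], [2, 5]].
After inserting 4: P = [[1, 3, 4], [2, 5]].

The final insertion tableau P = [[1, 3, 4], [2, 5]] has shape [3, 2].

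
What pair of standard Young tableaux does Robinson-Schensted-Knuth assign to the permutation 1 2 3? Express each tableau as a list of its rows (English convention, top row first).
Insert each entry of the permutation into P by Schensted row insertion, recording in Q the position of each new cell.

After inserting 1: P = [[1]].
After inserting 2: P = [[1, 2]].
After inserting 3: P = [[1, 2, 3]].

So P = [[1, 2, 3]], Q = [[1, 2, 3]].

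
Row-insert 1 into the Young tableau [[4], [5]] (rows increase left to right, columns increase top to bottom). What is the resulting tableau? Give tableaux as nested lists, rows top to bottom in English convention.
[[1], [4], [5]]

In row 1, 1 replaces 4 (the leftmost entry greater than 1); 4 is bumped to row 2. In row 2, 4 replaces 5 (the leftmost entry greater than 4); 5 is bumped to row 3. 5 starts a new row 3. The new tableau is [[1], [4], [5]].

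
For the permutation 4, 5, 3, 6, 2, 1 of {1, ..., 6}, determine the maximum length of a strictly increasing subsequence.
3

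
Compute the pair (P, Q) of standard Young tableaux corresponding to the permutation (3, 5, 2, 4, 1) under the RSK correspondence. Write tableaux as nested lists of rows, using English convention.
P = [[1, 4], [2, 5], [3]], Q = [[1, 2], [3, 4], [5]]

Insert each entry of the permutation into P by Schensted row insertion, recording in Q the position of each new cell.

Insert 3: appended to row 1. P = [[3]], Q = [[1]].
Insert 5: appended to row 1. P = [[3, 5]], Q = [[1, 2]].
Insert 2: 2 bumps 3 from row 1; 3 starts row 2. P = [[2, 5], [3]], Q = [[1, 2], [3]].
Insert 4: 4 bumps 5 from row 1; 5 appends to row 2. P = [[2, 4], [3, 5]], Q = [[1, 2], [3, 4]].
Insert 1: 1 bumps 2 from row 1; 2 bumps 3 from row 2; 3 starts row 3. P = [[1, 4], [2, 5], [3]], Q = [[1, 2], [3, 4], [5]].

So P = [[1, 4], [2, 5], [3]], Q = [[1, 2], [3, 4], [5]].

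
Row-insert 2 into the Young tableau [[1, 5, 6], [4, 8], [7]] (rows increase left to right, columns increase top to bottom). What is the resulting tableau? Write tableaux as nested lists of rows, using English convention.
[[1, 2, 6], [4, 5], [7, 8]]

In row 1, 2 replaces 5 (the leftmost entry greater than 2); 5 is bumped to row 2. In row 2, 5 replaces 8 (the leftmost entry greater than 5); 8 is bumped to row 3. 8 is appended to row 3. The new tableau is [[1, 2, 6], [4, 5], [7, 8]].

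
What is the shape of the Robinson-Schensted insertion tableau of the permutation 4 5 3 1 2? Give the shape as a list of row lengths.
RSK row insertion gives P = [[1, 2], [3, 5], [4]], which has shape [2, 2, 1].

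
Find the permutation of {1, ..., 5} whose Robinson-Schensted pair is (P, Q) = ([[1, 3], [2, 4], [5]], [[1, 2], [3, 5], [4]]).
Reverse RSK: for i = n, n-1, ..., 1, locate i in Q, remove the corresponding corner cell from P, and reverse-bump its entry up through P; the value ejected from row 1 is w(i).

So w = 2 5 4 1 3.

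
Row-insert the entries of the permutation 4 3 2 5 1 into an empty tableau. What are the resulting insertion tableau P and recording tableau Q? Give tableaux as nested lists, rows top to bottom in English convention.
Insert each entry of the permutation into P by Schensted row insertion, recording in Q the position of each new cell.

After inserting 4: P = [[4]].
After inserting 3: P = [[3], [4]].
After inserting 2: P = [[2], [3], [4]].
After inserting 5: P = [[2, 5], [3], [4]].
After inserting 1: P = [[1, 5], [2], [3], [4]].

So P = [[1, 5], [2], [3], [4]], Q = [[1, 4], [2], [3], [5]].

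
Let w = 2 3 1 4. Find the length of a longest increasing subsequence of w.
3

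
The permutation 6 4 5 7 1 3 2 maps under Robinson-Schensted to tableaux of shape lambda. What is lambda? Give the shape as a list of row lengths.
RSK row insertion gives P = [[1, 2, 7], [3, 5], [4], [6]], which has shape [3, 2, 1, 1].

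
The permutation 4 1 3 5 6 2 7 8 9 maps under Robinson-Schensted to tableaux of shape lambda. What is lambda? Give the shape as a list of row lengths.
Row-insert each entry into an empty tableau.

After inserting 4: P = [[4]].
After inserting 1: P = [[1], [4]].
After inserting 3: P = [[1, 3], [4]].
After inserting 5: P = [[1, 3, 5], [4]].
After inserting 6: P = [[1, 3, 5, 6], [4]].
After inserting 2: P = [[1, 2, 5, 6], [3], [4]].
After inserting 7: P = [[1, 2, 5, 6, 7], [3], [4]].
After inserting 8: P = [[1, 2, 5, 6, 7, 8], [3], [4]].
After inserting 9: P = [[1, 2, 5, 6, 7, 8, 9], [3], [4]].

The final insertion tableau P = [[1, 2, 5, 6, 7, 8, 9], [3], [4]] has shape [7, 1, 1].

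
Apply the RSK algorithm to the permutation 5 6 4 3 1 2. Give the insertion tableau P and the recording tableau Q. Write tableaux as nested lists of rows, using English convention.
P = [[1, 2], [3, 6], [4], [5]], Q = [[1, 2], [3, 6], [4], [5]]

Insert each entry of the permutation into P by Schensted row insertion, recording in Q the position of each new cell.

After inserting 5: P = [[5]].
After inserting 6: P = [[5, 6]].
After inserting 4: P = [[4, 6], [5]].
After inserting 3: P = [[3, 6], [4], [5]].
After inserting 1: P = [[1, 6], [3], [4], [5]].
After inserting 2: P = [[1, 2], [3, 6], [4], [5]].

So P = [[1, 2], [3, 6], [4], [5]], Q = [[1, 2], [3, 6], [4], [5]].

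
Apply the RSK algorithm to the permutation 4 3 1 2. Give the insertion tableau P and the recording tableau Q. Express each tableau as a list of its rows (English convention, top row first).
Insert each entry of the permutation into P by Schensted row insertion, recording in Q the position of each new cell.

Insert 4: appended to row 1. P = [[4]], Q = [[1]].
Insert 3: 3 bumps 4 from row 1; 4 starts row 2. P = [[3], [4]], Q = [[1], [2]].
Insert 1: 1 bumps 3 from row 1; 3 bumps 4 from row 2; 4 starts row 3. P = [[1], [3], [4]], Q = [[1], [2], [3]].
Insert 2: appended to row 1. P = [[1, 2], [3], [4]], Q = [[1, 4], [2], [3]].

So P = [[1, 2], [3], [4]], Q = [[1, 4], [2], [3]].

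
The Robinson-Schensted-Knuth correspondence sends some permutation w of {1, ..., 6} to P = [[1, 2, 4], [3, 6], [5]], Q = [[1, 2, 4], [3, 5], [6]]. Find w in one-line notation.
Reverse the RSK construction: for i from n down to 1, find the cell of Q containing i, remove the entry at that cell from P, and reverse-bump it up through P; the value ejected from row 1 is w(i).

Step i=6: Q has 6 at row 3, column 1; remove 5 from row 3 of P and reverse-bump: 5 enters row 2 and ejects 3; 3 enters row 1 and ejects 2. So w(6) = 2. P is now [[1, 3, 4], [5, 6]].
Step i=5: Q has 5 at row 2, column 2; remove 6 from row 2 of P and reverse-bump: 6 enters row 1 and ejects 4. So w(5) = 4. P is now [[1, 3, 6], [5]].
Step i=4: Q has 4 at row 1, column 3; remove that cell from P, ejecting 6. So w(4) = 6. P is now [[1, 3], [5]].
Step i=3: Q has 3 at row 2, column 1; remove 5 from row 2 of P and reverse-bump: 5 enters row 1 and ejects 3. So w(3) = 3. P is now [[1, 5]].
Step i=2: Q has 2 at row 1, column 2; remove that cell from P, ejecting 5. So w(2) = 5. P is now [[1]].
Step i=1: Q has 1 at row 1, column 1; remove that cell from P, ejecting 1. So w(1) = 1. P is now [].

So w = 1 5 3 6 4 2.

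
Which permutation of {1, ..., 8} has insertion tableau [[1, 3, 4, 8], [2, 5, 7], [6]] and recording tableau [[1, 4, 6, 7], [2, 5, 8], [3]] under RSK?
6 2 1 5 3 7 8 4

Reverse the RSK construction: for i from n down to 1, find the cell of Q containing i, remove the entry at that cell from P, and reverse-bump it up through P; the value ejected from row 1 is w(i).

Step i=8: Q has 8 at row 2, column 3; remove 7 from row 2 of P and reverse-bump: 7 enters row 1 and ejects 4. So w(8) = 4. P is now [[1, 3, 7, 8], [2, 5], [6]].
Step i=7: Q has 7 at row 1, column 4; remove that cell from P, ejecting 8. So w(7) = 8. P is now [[1, 3, 7], [2, 5], [6]].
Step i=6: Q has 6 at row 1, column 3; remove that cell from P, ejecting 7. So w(6) = 7. P is now [[1, 3], [2, 5], [6]].
Step i=5: Q has 5 at row 2, column 2; remove 5 from row 2 of P and reverse-bump: 5 enters row 1 and ejects 3. So w(5) = 3. P is now [[1, 5], [2], [6]].
Step i=4: Q has 4 at row 1, column 2; remove that cell from P, ejecting 5. So w(4) = 5. P is now [[1], [2], [6]].
Step i=3: Q has 3 at row 3, column 1; remove 6 from row 3 of P and reverse-bump: 6 enters row 2 and ejects 2; 2 enters row 1 and ejects 1. So w(3) = 1. P is now [[2], [6]].
Step i=2: Q has 2 at row 2, column 1; remove 6 from row 2 of P and reverse-bump: 6 enters row 1 and ejects 2. So w(2) = 2. P is now [[6]].
Step i=1: Q has 1 at row 1, column 1; remove that cell from P, ejecting 6. So w(1) = 6. P is now [].

So w = 6 2 1 5 3 7 8 4.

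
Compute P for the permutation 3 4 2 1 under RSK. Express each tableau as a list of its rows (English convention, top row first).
Insert 3: appended to row 1. P = [[3]].
Insert 4: appended to row 1. P = [[3, 4]].
Insert 2: 2 bumps 3 from row 1; 3 starts row 2. P = [[2, 4], [3]].
Insert 1: 1 bumps 2 from row 1; 2 bumps 3 from row 2; 3 starts row 3. P = [[1, 4], [2], [3]].

So P = [[1, 4], [2], [3]].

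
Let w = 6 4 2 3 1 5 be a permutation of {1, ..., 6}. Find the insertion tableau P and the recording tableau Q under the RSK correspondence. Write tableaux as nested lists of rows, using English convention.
P = [[1, 3, 5], [2], [4], [6]], Q = [[1, 4, 6], [2], [3], [5]]

Insert each entry of the permutation into P by Schensted row insertion, recording in Q the position of each new cell.

Insert 6: appended to row 1. P = [[6]].
Insert 4: 4 bumps 6 from row 1; 6 starts row 2. P = [[4], [6]].
Insert 2: 2 bumps 4 from row 1; 4 bumps 6 from row 2; 6 starts row 3. P = [[2], [4], [6]].
Insert 3: appended to row 1. P = [[2, 3], [4], [6]].
Insert 1: 1 bumps 2 from row 1; 2 bumps 4 from row 2; 4 bumps 6 from row 3; 6 starts row 4. P = [[1, 3], [2], [4], [6]].
Insert 5: appended to row 1. P = [[1, 3, 5], [2], [4], [6]].

So P = [[1, 3, 5], [2], [4], [6]], Q = [[1, 4, 6], [2], [3], [5]].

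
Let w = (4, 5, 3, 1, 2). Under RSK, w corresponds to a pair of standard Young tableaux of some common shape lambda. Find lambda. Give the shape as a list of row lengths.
[2, 2, 1]

Row-insert each entry into an empty tableau.

After inserting 4: P = [[4]].
After inserting 5: P = [[4, 5]].
After inserting 3: P = [[3, 5], [4]].
After inserting 1: P = [[1, 5], [3], [4]].
After inserting 2: P = [[1, 2], [3, 5], [4]].

The final insertion tableau P = [[1, 2], [3, 5], [4]] has shape [2, 2, 1].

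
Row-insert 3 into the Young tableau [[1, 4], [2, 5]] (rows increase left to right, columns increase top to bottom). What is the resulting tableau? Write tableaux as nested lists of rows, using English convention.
In row 1, 3 replaces 4 (the leftmost entry greater than 3); 4 is bumped to row 2. In row 2, 4 replaces 5 (the leftmost entry greater than 4); 5 is bumped to row 3. 5 starts a new row 3. The new tableau is [[1, 3], [2, 4], [5]].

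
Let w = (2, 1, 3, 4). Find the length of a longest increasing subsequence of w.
3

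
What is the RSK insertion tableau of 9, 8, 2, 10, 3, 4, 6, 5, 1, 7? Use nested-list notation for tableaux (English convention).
Insert 9: appended to row 1. P = [[9]].
Insert 8: 8 bumps 9 from row 1; 9 starts row 2. P = [[8], [9]].
Insert 2: 2 bumps 8 from row 1; 8 bumps 9 from row 2; 9 starts row 3. P = [[2], [8], [9]].
Insert 10: appended to row 1. P = [[2, 10], [8], [9]].
Insert 3: 3 bumps 10 from row 1; 10 appends to row 2. P = [[2, 3], [8, 10], [9]].
Insert 4: appended to row 1. P = [[2, 3, 4], [8, 10], [9]].
Insert 6: appended to row 1. P = [[2, 3, 4, 6], [8, 10], [9]].
Insert 5: 5 bumps 6 from row 1; 6 bumps 8 from row 2; 8 bumps 9 from row 3; 9 starts row 4. P = [[2, 3, 4, 5], [6, 10], [8], [9]].
Insert 1: 1 bumps 2 from row 1; 2 bumps 6 from row 2; 6 bumps 8 from row 3; 8 bumps 9 from row 4; 9 starts row 5. P = [[1, 3, 4, 5], [2, 10], [6], [8], [9]].
Insert 7: appended to row 1. P = [[1, 3, 4, 5, 7], [2, 10], [6], [8], [9]].

So P = [[1, 3, 4, 5, 7], [2, 10], [6], [8], [9]].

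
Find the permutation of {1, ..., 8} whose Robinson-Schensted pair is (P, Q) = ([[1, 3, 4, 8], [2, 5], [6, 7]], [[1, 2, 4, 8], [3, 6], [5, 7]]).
2 6 3 7 1 5 4 8

Reverse the RSK construction: for i from n down to 1, find the cell of Q containing i, remove the entry at that cell from P, and reverse-bump it up through P; the value ejected from row 1 is w(i).

Step i=8: Q has 8 at row 1, column 4; remove that cell from P, ejecting 8. So w(8) = 8. P is now [[1, 3, 4], [2, 5], [6, 7]].
Step i=7: Q has 7 at row 3, column 2; remove 7 from row 3 of P and reverse-bump: 7 enters row 2 and ejects 5; 5 enters row 1 and ejects 4. So w(7) = 4. P is now [[1, 3, 5], [2, 7], [6]].
Step i=6: Q has 6 at row 2, column 2; remove 7 from row 2 of P and reverse-bump: 7 enters row 1 and ejects 5. So w(6) = 5. P is now [[1, 3, 7], [2], [6]].
Step i=5: Q has 5 at row 3, column 1; remove 6 from row 3 of P and reverse-bump: 6 enters row 2 and ejects 2; 2 enters row 1 and ejects 1. So w(5) = 1. P is now [[2, 3, 7], [6]].
Step i=4: Q has 4 at row 1, column 3; remove that cell from P, ejecting 7. So w(4) = 7. P is now [[2, 3], [6]].
Step i=3: Q has 3 at row 2, column 1; remove 6 from row 2 of P and reverse-bump: 6 enters row 1 and ejects 3. So w(3) = 3. P is now [[2, 6]].
Step i=2: Q has 2 at row 1, column 2; remove that cell from P, ejecting 6. So w(2) = 6. P is now [[2]].
Step i=1: Q has 1 at row 1, column 1; remove that cell from P, ejecting 2. So w(1) = 2. P is now [].

So w = 2 6 3 7 1 5 4 8.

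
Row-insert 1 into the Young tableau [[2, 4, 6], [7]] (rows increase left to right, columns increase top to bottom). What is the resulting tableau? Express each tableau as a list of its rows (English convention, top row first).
In row 1, 1 replaces 2 (the leftmost entry greater than 1); 2 is bumped to row 2. In row 2, 2 replaces 7 (the leftmost entry greater than 2); 7 is bumped to row 3. 7 starts a new row 3. The new tableau is [[1, 4, 6], [2], [7]].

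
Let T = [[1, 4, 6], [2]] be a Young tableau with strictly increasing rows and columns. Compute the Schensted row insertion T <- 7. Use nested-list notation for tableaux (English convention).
7 is larger than every entry of row 1, so it is appended to row 1. The new tableau is [[1, 4, 6, 7], [2]].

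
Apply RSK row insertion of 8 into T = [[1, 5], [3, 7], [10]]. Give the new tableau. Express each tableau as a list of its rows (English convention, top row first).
[[1, 5, 8], [3, 7], [10]]

8 is larger than every entry of row 1, so it is appended to row 1. The new tableau is [[1, 5, 8], [3, 7], [10]].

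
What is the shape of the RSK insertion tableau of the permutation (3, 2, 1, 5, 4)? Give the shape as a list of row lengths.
[2, 2, 1]

RSK row insertion gives P = [[1, 4], [2, 5], [3]], which has shape [2, 2, 1].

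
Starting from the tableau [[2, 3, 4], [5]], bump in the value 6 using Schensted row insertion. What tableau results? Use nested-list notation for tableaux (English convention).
6 is larger than every entry of row 1, so it is appended to row 1. The new tableau is [[2, 3, 4, 6], [5]].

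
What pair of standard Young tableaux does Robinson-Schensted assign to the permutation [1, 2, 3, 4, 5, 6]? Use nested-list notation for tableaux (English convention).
Insert each entry of the permutation into P by Schensted row insertion, recording in Q the position of each new cell.

Insert 1: appended to row 1. P = [[1]].
Insert 2: appended to row 1. P = [[1, 2]].
Insert 3: appended to row 1. P = [[1, 2, 3]].
Insert 4: appended to row 1. P = [[1, 2, 3, 4]].
Insert 5: appended to row 1. P = [[1, 2, 3, 4, 5]].
Insert 6: appended to row 1. P = [[1, 2, 3, 4, 5, 6]].

So P = [[1, 2, 3, 4, 5, 6]], Q = [[1, 2, 3, 4, 5, 6]].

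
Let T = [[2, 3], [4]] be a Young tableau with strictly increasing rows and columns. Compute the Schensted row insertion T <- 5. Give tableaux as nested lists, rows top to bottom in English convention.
5 is larger than every entry of row 1, so it is appended to row 1. The new tableau is [[2, 3, 5], [4]].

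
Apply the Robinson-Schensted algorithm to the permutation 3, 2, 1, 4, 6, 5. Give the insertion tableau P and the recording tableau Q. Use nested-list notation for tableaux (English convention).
Insert each entry of the permutation into P by Schensted row insertion, recording in Q the position of each new cell.

Insert 3: appended to row 1. P = [[3]].
Insert 2: 2 bumps 3 from row 1; 3 starts row 2. P = [[2], [3]].
Insert 1: 1 bumps 2 from row 1; 2 bumps 3 from row 2; 3 starts row 3. P = [[1], [2], [3]].
Insert 4: appended to row 1. P = [[1, 4], [2], [3]].
Insert 6: appended to row 1. P = [[1, 4, 6], [2], [3]].
Insert 5: 5 bumps 6 from row 1; 6 appends to row 2. P = [[1, 4, 5], [2, 6], [3]].

So P = [[1, 4, 5], [2, 6], [3]], Q = [[1, 4, 5], [2, 6], [3]].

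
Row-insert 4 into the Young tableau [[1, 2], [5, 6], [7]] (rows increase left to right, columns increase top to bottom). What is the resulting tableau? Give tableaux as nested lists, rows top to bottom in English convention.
[[1, 2, 4], [5, 6], [7]]

4 is larger than every entry of row 1, so it is appended to row 1. The new tableau is [[1, 2, 4], [5, 6], [7]].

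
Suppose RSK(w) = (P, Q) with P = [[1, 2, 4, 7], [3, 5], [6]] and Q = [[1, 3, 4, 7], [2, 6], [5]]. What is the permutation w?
Reverse RSK: for i = n, n-1, ..., 1, locate i in Q, remove the corresponding corner cell from P, and reverse-bump its entry up through P; the value ejected from row 1 is w(i).

So w = 6 1 3 5 2 4 7.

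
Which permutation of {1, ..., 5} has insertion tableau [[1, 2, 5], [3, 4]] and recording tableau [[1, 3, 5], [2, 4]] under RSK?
Reverse the RSK construction: for i from n down to 1, find the cell of Q containing i, remove the entry at that cell from P, and reverse-bump it up through P; the value ejected from row 1 is w(i).

Step i=5: Q has 5 at row 1, column 3; remove that cell from P, ejecting 5. So w(5) = 5. P is now [[1, 2], [3, 4]].
Step i=4: Q has 4 at row 2, column 2; remove 4 from row 2 of P and reverse-bump: 4 enters row 1 and ejects 2. So w(4) = 2. P is now [[1, 4], [3]].
Step i=3: Q has 3 at row 1, column 2; remove that cell from P, ejecting 4. So w(3) = 4. P is now [[1], [3]].
Step i=2: Q has 2 at row 2, column 1; remove 3 from row 2 of P and reverse-bump: 3 enters row 1 and ejects 1. So w(2) = 1. P is now [[3]].
Step i=1: Q has 1 at row 1, column 1; remove that cell from P, ejecting 3. So w(1) = 3. P is now [].

So w = 3 1 4 2 5.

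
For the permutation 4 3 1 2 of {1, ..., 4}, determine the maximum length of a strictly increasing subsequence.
2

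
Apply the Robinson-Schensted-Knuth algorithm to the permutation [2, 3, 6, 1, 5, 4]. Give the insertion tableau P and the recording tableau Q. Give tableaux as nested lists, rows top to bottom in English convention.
Insert each entry of the permutation into P by Schensted row insertion, recording in Q the position of each new cell.

Insert 2: appended to row 1. P = [[2]].
Insert 3: appended to row 1. P = [[2, 3]].
Insert 6: appended to row 1. P = [[2, 3, 6]].
Insert 1: 1 bumps 2 from row 1; 2 starts row 2. P = [[1, 3, 6], [2]].
Insert 5: 5 bumps 6 from row 1; 6 appends to row 2. P = [[1, 3, 5], [2, 6]].
Insert 4: 4 bumps 5 from row 1; 5 bumps 6 from row 2; 6 starts row 3. P = [[1, 3, 4], [2, 5], [6]].

So P = [[1, 3, 4], [2, 5], [6]], Q = [[1, 2, 3], [4, 5], [6]].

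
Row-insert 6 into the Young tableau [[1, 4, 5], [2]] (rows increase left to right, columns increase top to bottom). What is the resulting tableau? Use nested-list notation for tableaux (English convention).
6 is larger than every entry of row 1, so it is appended to row 1. The new tableau is [[1, 4, 5, 6], [2]].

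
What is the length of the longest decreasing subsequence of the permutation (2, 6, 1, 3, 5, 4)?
3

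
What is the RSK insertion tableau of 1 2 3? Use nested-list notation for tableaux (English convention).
P = [[1, 2, 3]]

After inserting 1: P = [[1]].
After inserting 2: P = [[1, 2]].
After inserting 3: P = [[1, 2, 3]].

So P = [[1, 2, 3]].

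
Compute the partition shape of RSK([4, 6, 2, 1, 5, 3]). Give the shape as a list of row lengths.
RSK row insertion gives P = [[1, 3], [2, 5], [4, 6]], which has shape [2, 2, 2].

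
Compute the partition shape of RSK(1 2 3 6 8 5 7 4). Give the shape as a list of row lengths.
RSK row insertion gives P = [[1, 2, 3, 4, 7], [5, 8], [6]], which has shape [5, 2, 1].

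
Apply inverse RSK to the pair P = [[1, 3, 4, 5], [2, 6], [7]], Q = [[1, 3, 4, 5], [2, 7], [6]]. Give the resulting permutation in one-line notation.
7 2 3 4 6 1 5

Reverse the RSK construction: for i from n down to 1, find the cell of Q containing i, remove the entry at that cell from P, and reverse-bump it up through P; the value ejected from row 1 is w(i).

Step i=7: Q has 7 at row 2, column 2; remove 6 from row 2 of P and reverse-bump: 6 enters row 1 and ejects 5. So w(7) = 5. P is now [[1, 3, 4, 6], [2], [7]].
Step i=6: Q has 6 at row 3, column 1; remove 7 from row 3 of P and reverse-bump: 7 enters row 2 and ejects 2; 2 enters row 1 and ejects 1. So w(6) = 1. P is now [[2, 3, 4, 6], [7]].
Step i=5: Q has 5 at row 1, column 4; remove that cell from P, ejecting 6. So w(5) = 6. P is now [[2, 3, 4], [7]].
Step i=4: Q has 4 at row 1, column 3; remove that cell from P, ejecting 4. So w(4) = 4. P is now [[2, 3], [7]].
Step i=3: Q has 3 at row 1, column 2; remove that cell from P, ejecting 3. So w(3) = 3. P is now [[2], [7]].
Step i=2: Q has 2 at row 2, column 1; remove 7 from row 2 of P and reverse-bump: 7 enters row 1 and ejects 2. So w(2) = 2. P is now [[7]].
Step i=1: Q has 1 at row 1, column 1; remove that cell from P, ejecting 7. So w(1) = 7. P is now [].

So w = 7 2 3 4 6 1 5.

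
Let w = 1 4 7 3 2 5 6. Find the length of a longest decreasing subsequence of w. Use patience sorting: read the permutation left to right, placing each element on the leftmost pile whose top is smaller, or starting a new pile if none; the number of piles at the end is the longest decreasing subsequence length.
3

1: new pile. tops = [1]
4: onto pile 1 (replacing 1). tops = [4]
7: onto pile 1 (replacing 4). tops = [7]
3: new pile. tops = [7, 3]
2: new pile. tops = [7, 3, 2]
5: onto pile 2 (replacing 3). tops = [7, 5, 2]
6: onto pile 2 (replacing 5). tops = [7, 6, 2]

3 piles, so the longest decreasing subsequence has length 3.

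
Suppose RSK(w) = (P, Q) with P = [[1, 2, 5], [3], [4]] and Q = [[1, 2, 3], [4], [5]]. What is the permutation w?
1 4 5 3 2

Reverse the RSK construction: for i from n down to 1, find the cell of Q containing i, remove the entry at that cell from P, and reverse-bump it up through P; the value ejected from row 1 is w(i).

Step i=5: Q has 5 at row 3, column 1; remove 4 from row 3 of P and reverse-bump: 4 enters row 2 and ejects 3; 3 enters row 1 and ejects 2. So w(5) = 2. P is now [[1, 3, 5], [4]].
Step i=4: Q has 4 at row 2, column 1; remove 4 from row 2 of P and reverse-bump: 4 enters row 1 and ejects 3. So w(4) = 3. P is now [[1, 4, 5]].
Step i=3: Q has 3 at row 1, column 3; remove that cell from P, ejecting 5. So w(3) = 5. P is now [[1, 4]].
Step i=2: Q has 2 at row 1, column 2; remove that cell from P, ejecting 4. So w(2) = 4. P is now [[1]].
Step i=1: Q has 1 at row 1, column 1; remove that cell from P, ejecting 1. So w(1) = 1. P is now [].

So w = 1 4 5 3 2.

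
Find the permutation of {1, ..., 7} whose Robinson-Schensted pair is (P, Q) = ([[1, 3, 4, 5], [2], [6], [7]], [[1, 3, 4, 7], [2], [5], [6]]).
7 2 3 6 4 1 5

Reverse the RSK construction: for i from n down to 1, find the cell of Q containing i, remove the entry at that cell from P, and reverse-bump it up through P; the value ejected from row 1 is w(i).

Step i=7: Q has 7 at row 1, column 4; remove that cell from P, ejecting 5. So w(7) = 5. P is now [[1, 3, 4], [2], [6], [7]].
Step i=6: Q has 6 at row 4, column 1; remove 7 from row 4 of P and reverse-bump: 7 enters row 3 and ejects 6; 6 enters row 2 and ejects 2; 2 enters row 1 and ejects 1. So w(6) = 1. P is now [[2, 3, 4], [6], [7]].
Step i=5: Q has 5 at row 3, column 1; remove 7 from row 3 of P and reverse-bump: 7 enters row 2 and ejects 6; 6 enters row 1 and ejects 4. So w(5) = 4. P is now [[2, 3, 6], [7]].
Step i=4: Q has 4 at row 1, column 3; remove that cell from P, ejecting 6. So w(4) = 6. P is now [[2, 3], [7]].
Step i=3: Q has 3 at row 1, column 2; remove that cell from P, ejecting 3. So w(3) = 3. P is now [[2], [7]].
Step i=2: Q has 2 at row 2, column 1; remove 7 from row 2 of P and reverse-bump: 7 enters row 1 and ejects 2. So w(2) = 2. P is now [[7]].
Step i=1: Q has 1 at row 1, column 1; remove that cell from P, ejecting 7. So w(1) = 7. P is now [].

So w = 7 2 3 6 4 1 5.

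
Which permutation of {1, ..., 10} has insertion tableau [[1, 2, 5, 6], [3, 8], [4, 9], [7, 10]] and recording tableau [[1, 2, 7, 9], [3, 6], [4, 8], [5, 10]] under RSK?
Reverse the RSK construction: for i from n down to 1, find the cell of Q containing i, remove the entry at that cell from P, and reverse-bump it up through P; the value ejected from row 1 is w(i).

Step i=10: Q has 10 at row 4, column 2; remove 10 from row 4 of P and reverse-bump: 10 enters row 3 and ejects 9; 9 enters row 2 and ejects 8; 8 enters row 1 and ejects 6. So w(10) = 6. P is now [[1, 2, 5, 8], [3, 9], [4, 10], [7]].
Step i=9: Q has 9 at row 1, column 4; remove that cell from P, ejecting 8. So w(9) = 8. P is now [[1, 2, 5], [3, 9], [4, 10], [7]].
Step i=8: Q has 8 at row 3, column 2; remove 10 from row 3 of P and reverse-bump: 10 enters row 2 and ejects 9; 9 enters row 1 and ejects 5. So w(8) = 5. P is now [[1, 2, 9], [3, 10], [4], [7]].
Step i=7: Q has 7 at row 1, column 3; remove that cell from P, ejecting 9. So w(7) = 9. P is now [[1, 2], [3, 10], [4], [7]].
Step i=6: Q has 6 at row 2, column 2; remove 10 from row 2 of P and reverse-bump: 10 enters row 1 and ejects 2. So w(6) = 2. P is now [[1, 10], [3], [4], [7]].
Step i=5: Q has 5 at row 4, column 1; remove 7 from row 4 of P and reverse-bump: 7 enters row 3 and ejects 4; 4 enters row 2 and ejects 3; 3 enters row 1 and ejects 1. So w(5) = 1. P is now [[3, 10], [4], [7]].
Step i=4: Q has 4 at row 3, column 1; remove 7 from row 3 of P and reverse-bump: 7 enters row 2 and ejects 4; 4 enters row 1 and ejects 3. So w(4) = 3. P is now [[4, 10], [7]].
Step i=3: Q has 3 at row 2, column 1; remove 7 from row 2 of P and reverse-bump: 7 enters row 1 and ejects 4. So w(3) = 4. P is now [[7, 10]].
Step i=2: Q has 2 at row 1, column 2; remove that cell from P, ejecting 10. So w(2) = 10. P is now [[7]].
Step i=1: Q has 1 at row 1, column 1; remove that cell from P, ejecting 7. So w(1) = 7. P is now [].

So w = 7 10 4 3 1 2 9 5 8 6.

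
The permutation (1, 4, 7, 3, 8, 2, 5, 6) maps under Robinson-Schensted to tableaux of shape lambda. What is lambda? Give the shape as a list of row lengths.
Row-insert each entry into an empty tableau.

After inserting 1: P = [[1]].
After inserting 4: P = [[1, 4]].
After inserting 7: P = [[1, 4, 7]].
After inserting 3: P = [[1, 3, 7], [4]].
After inserting 8: P = [[1, 3, 7, 8], [4]].
After inserting 2: P = [[1, 2, 7, 8], [3], [4]].
After inserting 5: P = [[1, 2, 5, 8], [3, 7], [4]].
After inserting 6: P = [[1, 2, 5, 6], [3, 7, 8], [4]].

The final insertion tableau P = [[1, 2, 5, 6], [3, 7, 8], [4]] has shape [4, 3, 1].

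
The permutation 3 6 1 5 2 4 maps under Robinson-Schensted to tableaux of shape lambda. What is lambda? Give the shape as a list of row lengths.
[3, 2, 1]

Row-insert each entry into an empty tableau.

After inserting 3: P = [[3]].
After inserting 6: P = [[3, 6]].
After inserting 1: P = [[1, 6], [3]].
After inserting 5: P = [[1, 5], [3, 6]].
After inserting 2: P = [[1, 2], [3, 5], [6]].
After inserting 4: P = [[1, 2, 4], [3, 5], [6]].

The final insertion tableau P = [[1, 2, 4], [3, 5], [6]] has shape [3, 2, 1].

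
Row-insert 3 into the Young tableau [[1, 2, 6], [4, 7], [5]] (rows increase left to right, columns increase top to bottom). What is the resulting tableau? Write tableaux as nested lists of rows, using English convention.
[[1, 2, 3], [4, 6], [5, 7]]

In row 1, 3 replaces 6 (the leftmost entry greater than 3); 6 is bumped to row 2. In row 2, 6 replaces 7 (the leftmost entry greater than 6); 7 is bumped to row 3. 7 is appended to row 3. The new tableau is [[1, 2, 3], [4, 6], [5, 7]].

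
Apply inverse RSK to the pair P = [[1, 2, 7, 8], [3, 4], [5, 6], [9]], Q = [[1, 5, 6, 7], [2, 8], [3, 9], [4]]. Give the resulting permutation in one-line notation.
9 5 3 1 6 7 8 4 2

Reverse the RSK construction: for i from n down to 1, find the cell of Q containing i, remove the entry at that cell from P, and reverse-bump it up through P; the value ejected from row 1 is w(i).

Step i=9: Q has 9 at row 3, column 2; remove 6 from row 3 of P and reverse-bump: 6 enters row 2 and ejects 4; 4 enters row 1 and ejects 2. So w(9) = 2. P is now [[1, 4, 7, 8], [3, 6], [5], [9]].
Step i=8: Q has 8 at row 2, column 2; remove 6 from row 2 of P and reverse-bump: 6 enters row 1 and ejects 4. So w(8) = 4. P is now [[1, 6, 7, 8], [3], [5], [9]].
Step i=7: Q has 7 at row 1, column 4; remove that cell from P, ejecting 8. So w(7) = 8. P is now [[1, 6, 7], [3], [5], [9]].
Step i=6: Q has 6 at row 1, column 3; remove that cell from P, ejecting 7. So w(6) = 7. P is now [[1, 6], [3], [5], [9]].
Step i=5: Q has 5 at row 1, column 2; remove that cell from P, ejecting 6. So w(5) = 6. P is now [[1], [3], [5], [9]].
Step i=4: Q has 4 at row 4, column 1; remove 9 from row 4 of P and reverse-bump: 9 enters row 3 and ejects 5; 5 enters row 2 and ejects 3; 3 enters row 1 and ejects 1. So w(4) = 1. P is now [[3], [5], [9]].
Step i=3: Q has 3 at row 3, column 1; remove 9 from row 3 of P and reverse-bump: 9 enters row 2 and ejects 5; 5 enters row 1 and ejects 3. So w(3) = 3. P is now [[5], [9]].
Step i=2: Q has 2 at row 2, column 1; remove 9 from row 2 of P and reverse-bump: 9 enters row 1 and ejects 5. So w(2) = 5. P is now [[9]].
Step i=1: Q has 1 at row 1, column 1; remove that cell from P, ejecting 9. So w(1) = 9. P is now [].

So w = 9 5 3 1 6 7 8 4 2.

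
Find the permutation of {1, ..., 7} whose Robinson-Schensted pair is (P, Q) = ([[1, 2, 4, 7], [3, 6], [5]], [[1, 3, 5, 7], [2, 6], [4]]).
5 1 3 2 6 4 7

Reverse RSK: for i = n, n-1, ..., 1, locate i in Q, remove the corresponding corner cell from P, and reverse-bump its entry up through P; the value ejected from row 1 is w(i).

So w = 5 1 3 2 6 4 7.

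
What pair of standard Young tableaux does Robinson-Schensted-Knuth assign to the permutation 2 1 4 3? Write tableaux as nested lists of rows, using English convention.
Insert each entry of the permutation into P by Schensted row insertion, recording in Q the position of each new cell.

Insert 2: appended to row 1. P = [[2]].
Insert 1: 1 bumps 2 from row 1; 2 starts row 2. P = [[1], [2]].
Insert 4: appended to row 1. P = [[1, 4], [2]].
Insert 3: 3 bumps 4 from row 1; 4 appends to row 2. P = [[1, 3], [2, 4]].

So P = [[1, 3], [2, 4]], Q = [[1, 3], [2, 4]].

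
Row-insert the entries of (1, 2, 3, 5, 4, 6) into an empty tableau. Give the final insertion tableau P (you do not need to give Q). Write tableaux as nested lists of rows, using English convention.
After inserting 1: P = [[1]].
After inserting 2: P = [[1, 2]].
After inserting 3: P = [[1, 2, 3]].
After inserting 5: P = [[1, 2, 3, 5]].
After inserting 4: P = [[1, 2, 3, 4], [5]].
After inserting 6: P = [[1, 2, 3, 4, 6], [5]].

So P = [[1, 2, 3, 4, 6], [5]].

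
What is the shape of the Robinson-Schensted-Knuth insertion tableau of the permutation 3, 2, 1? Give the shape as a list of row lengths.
Row-insert each entry into an empty tableau.

After inserting 3: P = [[3]].
After inserting 2: P = [[2], [3]].
After inserting 1: P = [[1], [2], [3]].

The final insertion tableau P = [[1], [2], [3]] has shape [1, 1, 1].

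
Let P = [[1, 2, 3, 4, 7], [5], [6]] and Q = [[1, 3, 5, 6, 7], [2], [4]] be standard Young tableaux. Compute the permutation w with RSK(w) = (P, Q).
6 1 5 2 3 4 7

Reverse the RSK construction: for i from n down to 1, find the cell of Q containing i, remove the entry at that cell from P, and reverse-bump it up through P; the value ejected from row 1 is w(i).

Step i=7: Q has 7 at row 1, column 5; remove that cell from P, ejecting 7. So w(7) = 7. P is now [[1, 2, 3, 4], [5], [6]].
Step i=6: Q has 6 at row 1, column 4; remove that cell from P, ejecting 4. So w(6) = 4. P is now [[1, 2, 3], [5], [6]].
Step i=5: Q has 5 at row 1, column 3; remove that cell from P, ejecting 3. So w(5) = 3. P is now [[1, 2], [5], [6]].
Step i=4: Q has 4 at row 3, column 1; remove 6 from row 3 of P and reverse-bump: 6 enters row 2 and ejects 5; 5 enters row 1 and ejects 2. So w(4) = 2. P is now [[1, 5], [6]].
Step i=3: Q has 3 at row 1, column 2; remove that cell from P, ejecting 5. So w(3) = 5. P is now [[1], [6]].
Step i=2: Q has 2 at row 2, column 1; remove 6 from row 2 of P and reverse-bump: 6 enters row 1 and ejects 1. So w(2) = 1. P is now [[6]].
Step i=1: Q has 1 at row 1, column 1; remove that cell from P, ejecting 6. So w(1) = 6. P is now [].

So w = 6 1 5 2 3 4 7.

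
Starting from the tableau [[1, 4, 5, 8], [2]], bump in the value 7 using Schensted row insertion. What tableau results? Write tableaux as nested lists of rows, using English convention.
[[1, 4, 5, 7], [2, 8]]

In row 1, 7 replaces 8 (the leftmost entry greater than 7); 8 is bumped to row 2. 8 is appended to row 2. The new tableau is [[1, 4, 5, 7], [2, 8]].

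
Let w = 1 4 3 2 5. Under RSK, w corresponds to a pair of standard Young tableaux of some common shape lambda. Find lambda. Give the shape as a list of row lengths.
[3, 1, 1]

RSK row insertion gives P = [[1, 2, 5], [3], [4]], which has shape [3, 1, 1].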